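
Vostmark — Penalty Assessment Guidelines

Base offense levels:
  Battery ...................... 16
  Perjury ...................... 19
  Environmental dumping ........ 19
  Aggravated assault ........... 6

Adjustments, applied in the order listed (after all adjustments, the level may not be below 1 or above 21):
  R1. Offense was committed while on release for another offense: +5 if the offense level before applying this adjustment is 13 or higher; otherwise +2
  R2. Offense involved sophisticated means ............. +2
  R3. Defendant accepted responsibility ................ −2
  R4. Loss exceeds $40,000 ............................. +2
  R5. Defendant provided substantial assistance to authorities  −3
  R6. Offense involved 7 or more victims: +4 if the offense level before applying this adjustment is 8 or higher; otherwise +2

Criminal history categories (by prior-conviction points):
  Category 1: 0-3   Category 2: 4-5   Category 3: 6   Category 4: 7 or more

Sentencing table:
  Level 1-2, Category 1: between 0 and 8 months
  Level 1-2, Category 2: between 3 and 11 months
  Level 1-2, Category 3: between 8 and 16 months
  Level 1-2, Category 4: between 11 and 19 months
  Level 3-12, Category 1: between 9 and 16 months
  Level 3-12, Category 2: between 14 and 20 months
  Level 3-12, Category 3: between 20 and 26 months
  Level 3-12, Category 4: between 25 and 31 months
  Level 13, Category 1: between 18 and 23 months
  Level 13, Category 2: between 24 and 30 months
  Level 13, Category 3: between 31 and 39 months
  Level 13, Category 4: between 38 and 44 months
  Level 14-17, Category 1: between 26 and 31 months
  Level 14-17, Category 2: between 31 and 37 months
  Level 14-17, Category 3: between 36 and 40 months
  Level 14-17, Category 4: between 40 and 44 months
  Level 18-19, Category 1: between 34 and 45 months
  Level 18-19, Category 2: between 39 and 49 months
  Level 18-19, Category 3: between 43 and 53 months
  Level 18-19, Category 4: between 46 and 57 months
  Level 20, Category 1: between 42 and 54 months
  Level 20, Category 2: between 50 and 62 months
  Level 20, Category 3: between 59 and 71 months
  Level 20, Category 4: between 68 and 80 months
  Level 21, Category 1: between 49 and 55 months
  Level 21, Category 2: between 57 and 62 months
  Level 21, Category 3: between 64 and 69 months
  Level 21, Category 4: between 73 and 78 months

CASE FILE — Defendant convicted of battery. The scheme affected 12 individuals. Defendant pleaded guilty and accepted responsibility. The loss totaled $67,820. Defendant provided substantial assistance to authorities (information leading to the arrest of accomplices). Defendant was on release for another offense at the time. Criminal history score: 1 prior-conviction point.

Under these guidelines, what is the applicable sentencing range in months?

49-55 months

Base offense level for battery: 16.
R1 applies (level before this adjustment is 16 ≥ 13, so +5): 16 + 5 = 21.
R2 does not apply.
R3 applies: 21 − 2 = 19.
R4 applies: 19 + 2 = 21.
R5 applies: 21 − 3 = 18.
R6 applies (level before this adjustment is 18 ≥ 8, so +4): 18 + 4 = 22.
Level 22 exceeds the maximum of 21; capped at 21.
Final offense level: 21.
Criminal history: 1 prior point → Category 1 (0-3).
Level 21 falls in the 21 band.
Grid: Level 21 × Category 1 = 49-55 months.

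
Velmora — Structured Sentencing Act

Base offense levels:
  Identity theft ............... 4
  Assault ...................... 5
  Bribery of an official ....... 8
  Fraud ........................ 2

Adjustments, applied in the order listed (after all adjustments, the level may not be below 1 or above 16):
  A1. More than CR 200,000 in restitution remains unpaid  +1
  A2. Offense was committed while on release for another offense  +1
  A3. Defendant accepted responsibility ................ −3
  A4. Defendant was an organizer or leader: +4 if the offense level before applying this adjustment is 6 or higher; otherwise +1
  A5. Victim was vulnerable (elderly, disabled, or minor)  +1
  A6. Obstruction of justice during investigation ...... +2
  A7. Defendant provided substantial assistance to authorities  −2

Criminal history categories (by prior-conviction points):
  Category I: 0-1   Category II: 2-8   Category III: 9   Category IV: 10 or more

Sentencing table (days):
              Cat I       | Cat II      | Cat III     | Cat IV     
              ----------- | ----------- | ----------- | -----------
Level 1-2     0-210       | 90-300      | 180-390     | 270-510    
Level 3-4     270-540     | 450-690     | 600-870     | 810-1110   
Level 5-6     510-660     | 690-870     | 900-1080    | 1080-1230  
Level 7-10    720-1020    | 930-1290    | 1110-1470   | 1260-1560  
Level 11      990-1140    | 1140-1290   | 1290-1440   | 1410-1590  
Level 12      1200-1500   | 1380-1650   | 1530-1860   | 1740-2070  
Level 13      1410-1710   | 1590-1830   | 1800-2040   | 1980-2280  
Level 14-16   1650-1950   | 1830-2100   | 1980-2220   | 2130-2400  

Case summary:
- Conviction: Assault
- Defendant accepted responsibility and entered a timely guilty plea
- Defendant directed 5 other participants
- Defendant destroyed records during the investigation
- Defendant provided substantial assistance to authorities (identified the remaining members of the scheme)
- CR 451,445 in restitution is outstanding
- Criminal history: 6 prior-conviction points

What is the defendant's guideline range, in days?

450-690 days

Base offense level for assault: 5.
A1 applies: 5 + 1 = 6.
A2 does not apply.
A3 applies: 6 − 3 = 3.
A4 applies (level before this adjustment is 3 < 6, so +1): 3 + 1 = 4.
A5 does not apply.
A6 applies: 4 + 2 = 6.
A7 applies: 6 − 2 = 4.
Final offense level: 4.
Criminal history: 6 prior points → Category II (2-8).
Level 4 falls in the 3-4 band.
Grid: Level 3-4 × Category II = 450-690 days.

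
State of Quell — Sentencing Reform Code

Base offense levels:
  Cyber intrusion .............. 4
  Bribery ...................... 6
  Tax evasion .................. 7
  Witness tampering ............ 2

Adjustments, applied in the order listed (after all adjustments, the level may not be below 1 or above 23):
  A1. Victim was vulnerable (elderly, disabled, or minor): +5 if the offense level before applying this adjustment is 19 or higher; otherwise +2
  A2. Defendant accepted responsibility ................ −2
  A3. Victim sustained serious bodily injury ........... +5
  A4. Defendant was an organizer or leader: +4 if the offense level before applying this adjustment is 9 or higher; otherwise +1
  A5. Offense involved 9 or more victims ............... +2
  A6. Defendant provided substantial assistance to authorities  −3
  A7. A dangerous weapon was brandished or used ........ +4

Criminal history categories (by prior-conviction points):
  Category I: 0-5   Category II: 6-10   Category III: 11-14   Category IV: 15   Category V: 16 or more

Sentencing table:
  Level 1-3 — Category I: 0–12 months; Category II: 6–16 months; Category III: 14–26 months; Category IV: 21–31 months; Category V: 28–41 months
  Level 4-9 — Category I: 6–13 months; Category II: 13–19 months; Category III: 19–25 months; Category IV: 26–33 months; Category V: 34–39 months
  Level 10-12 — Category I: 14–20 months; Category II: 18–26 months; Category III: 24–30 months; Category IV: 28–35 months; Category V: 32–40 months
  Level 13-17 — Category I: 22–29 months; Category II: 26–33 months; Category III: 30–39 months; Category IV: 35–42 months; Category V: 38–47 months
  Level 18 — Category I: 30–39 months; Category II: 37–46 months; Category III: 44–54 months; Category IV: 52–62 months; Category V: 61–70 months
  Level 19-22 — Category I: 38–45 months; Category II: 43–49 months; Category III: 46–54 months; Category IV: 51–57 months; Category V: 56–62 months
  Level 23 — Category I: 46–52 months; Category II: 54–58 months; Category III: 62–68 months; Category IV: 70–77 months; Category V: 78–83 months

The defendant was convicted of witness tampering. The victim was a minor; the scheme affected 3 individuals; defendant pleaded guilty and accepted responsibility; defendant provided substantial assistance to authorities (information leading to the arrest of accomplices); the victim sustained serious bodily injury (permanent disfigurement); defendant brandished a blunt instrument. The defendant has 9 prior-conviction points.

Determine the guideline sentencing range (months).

13-19 months

Base offense level for witness tampering: 2.
A1 applies (level before this adjustment is 2 < 19, so +2): 2 + 2 = 4.
A2 applies: 4 − 2 = 2.
A3 applies: 2 + 5 = 7.
A5 does not apply.
A6 applies: 7 − 3 = 4.
A7 applies: 4 + 4 = 8.
Final offense level: 8.
Criminal history: 9 prior points → Category II (6-10).
Level 8 falls in the 4-9 band.
Grid: Level 4-9 × Category II = 13-19 months.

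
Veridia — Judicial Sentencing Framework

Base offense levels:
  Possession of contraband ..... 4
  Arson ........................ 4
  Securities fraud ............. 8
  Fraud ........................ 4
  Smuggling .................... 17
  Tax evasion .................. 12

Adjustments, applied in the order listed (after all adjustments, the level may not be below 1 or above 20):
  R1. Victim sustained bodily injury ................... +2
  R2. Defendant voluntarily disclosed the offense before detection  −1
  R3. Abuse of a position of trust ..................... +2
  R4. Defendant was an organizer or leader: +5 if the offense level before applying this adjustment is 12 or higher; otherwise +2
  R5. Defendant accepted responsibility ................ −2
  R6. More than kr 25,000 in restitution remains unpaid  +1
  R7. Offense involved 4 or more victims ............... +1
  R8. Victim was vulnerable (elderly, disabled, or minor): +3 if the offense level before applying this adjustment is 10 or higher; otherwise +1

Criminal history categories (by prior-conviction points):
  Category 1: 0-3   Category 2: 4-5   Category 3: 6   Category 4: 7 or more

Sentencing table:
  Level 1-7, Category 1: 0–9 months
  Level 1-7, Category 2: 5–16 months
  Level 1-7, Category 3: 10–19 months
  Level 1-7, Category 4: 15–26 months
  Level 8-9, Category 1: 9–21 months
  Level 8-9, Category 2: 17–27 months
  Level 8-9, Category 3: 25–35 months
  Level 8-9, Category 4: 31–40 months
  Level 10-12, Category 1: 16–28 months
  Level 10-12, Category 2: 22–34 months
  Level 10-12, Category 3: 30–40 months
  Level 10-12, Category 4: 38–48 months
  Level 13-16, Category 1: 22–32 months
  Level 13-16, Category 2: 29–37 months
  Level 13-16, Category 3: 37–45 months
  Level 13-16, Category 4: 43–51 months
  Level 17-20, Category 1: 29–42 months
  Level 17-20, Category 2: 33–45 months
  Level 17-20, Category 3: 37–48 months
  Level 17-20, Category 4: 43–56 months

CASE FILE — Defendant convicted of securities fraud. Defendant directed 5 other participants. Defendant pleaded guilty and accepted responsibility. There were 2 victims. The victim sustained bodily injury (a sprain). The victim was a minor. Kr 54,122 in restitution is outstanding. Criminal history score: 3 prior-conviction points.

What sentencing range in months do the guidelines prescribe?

22-32 months

Base offense level for securities fraud: 8.
R1 applies: 8 + 2 = 10.
R2 does not apply.
R4 applies (level before this adjustment is 10 < 12, so +2): 10 + 2 = 12.
R5 applies: 12 − 2 = 10.
R6 applies: 10 + 1 = 11.
R8 applies (level before this adjustment is 11 ≥ 10, so +3): 11 + 3 = 14.
Final offense level: 14.
Criminal history: 3 prior points → Category 1 (0-3).
Level 14 falls in the 13-16 band.
Grid: Level 13-16 × Category 1 = 22-32 months.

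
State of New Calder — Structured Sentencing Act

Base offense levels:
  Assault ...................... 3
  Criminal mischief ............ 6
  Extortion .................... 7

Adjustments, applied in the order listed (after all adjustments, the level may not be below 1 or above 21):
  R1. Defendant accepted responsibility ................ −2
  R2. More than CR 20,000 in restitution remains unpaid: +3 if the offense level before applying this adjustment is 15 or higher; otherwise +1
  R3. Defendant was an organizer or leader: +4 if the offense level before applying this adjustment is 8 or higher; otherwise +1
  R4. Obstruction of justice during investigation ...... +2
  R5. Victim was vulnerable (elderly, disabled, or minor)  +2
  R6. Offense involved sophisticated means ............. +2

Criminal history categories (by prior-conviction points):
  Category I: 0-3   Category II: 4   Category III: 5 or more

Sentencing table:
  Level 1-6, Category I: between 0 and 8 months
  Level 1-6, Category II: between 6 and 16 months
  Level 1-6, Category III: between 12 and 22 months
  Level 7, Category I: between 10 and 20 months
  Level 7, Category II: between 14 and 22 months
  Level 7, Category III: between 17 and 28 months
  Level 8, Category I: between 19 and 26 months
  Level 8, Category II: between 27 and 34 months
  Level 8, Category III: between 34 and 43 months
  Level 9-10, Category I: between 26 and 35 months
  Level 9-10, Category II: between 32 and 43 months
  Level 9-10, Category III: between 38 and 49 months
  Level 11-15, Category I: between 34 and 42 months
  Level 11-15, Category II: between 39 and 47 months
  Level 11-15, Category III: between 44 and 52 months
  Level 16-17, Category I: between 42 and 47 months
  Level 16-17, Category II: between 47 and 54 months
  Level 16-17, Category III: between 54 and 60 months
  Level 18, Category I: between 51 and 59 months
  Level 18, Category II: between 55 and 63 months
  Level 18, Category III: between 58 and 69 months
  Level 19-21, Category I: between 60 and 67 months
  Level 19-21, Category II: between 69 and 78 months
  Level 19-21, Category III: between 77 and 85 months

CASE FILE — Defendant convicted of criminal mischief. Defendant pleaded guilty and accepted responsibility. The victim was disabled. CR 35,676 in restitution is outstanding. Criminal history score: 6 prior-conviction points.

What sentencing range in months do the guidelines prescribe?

Base offense level for criminal mischief: 6.
R1 applies: 6 − 2 = 4.
R2 applies (level before this adjustment is 4 < 15, so +1): 4 + 1 = 5.
R3 does not apply.
R5 applies: 5 + 2 = 7.
R6 does not apply.
Final offense level: 7.
Criminal history: 6 prior points → Category III (5+).
Level 7 falls in the 7 band.
Grid: Level 7 × Category III = 17-28 months.

17-28 months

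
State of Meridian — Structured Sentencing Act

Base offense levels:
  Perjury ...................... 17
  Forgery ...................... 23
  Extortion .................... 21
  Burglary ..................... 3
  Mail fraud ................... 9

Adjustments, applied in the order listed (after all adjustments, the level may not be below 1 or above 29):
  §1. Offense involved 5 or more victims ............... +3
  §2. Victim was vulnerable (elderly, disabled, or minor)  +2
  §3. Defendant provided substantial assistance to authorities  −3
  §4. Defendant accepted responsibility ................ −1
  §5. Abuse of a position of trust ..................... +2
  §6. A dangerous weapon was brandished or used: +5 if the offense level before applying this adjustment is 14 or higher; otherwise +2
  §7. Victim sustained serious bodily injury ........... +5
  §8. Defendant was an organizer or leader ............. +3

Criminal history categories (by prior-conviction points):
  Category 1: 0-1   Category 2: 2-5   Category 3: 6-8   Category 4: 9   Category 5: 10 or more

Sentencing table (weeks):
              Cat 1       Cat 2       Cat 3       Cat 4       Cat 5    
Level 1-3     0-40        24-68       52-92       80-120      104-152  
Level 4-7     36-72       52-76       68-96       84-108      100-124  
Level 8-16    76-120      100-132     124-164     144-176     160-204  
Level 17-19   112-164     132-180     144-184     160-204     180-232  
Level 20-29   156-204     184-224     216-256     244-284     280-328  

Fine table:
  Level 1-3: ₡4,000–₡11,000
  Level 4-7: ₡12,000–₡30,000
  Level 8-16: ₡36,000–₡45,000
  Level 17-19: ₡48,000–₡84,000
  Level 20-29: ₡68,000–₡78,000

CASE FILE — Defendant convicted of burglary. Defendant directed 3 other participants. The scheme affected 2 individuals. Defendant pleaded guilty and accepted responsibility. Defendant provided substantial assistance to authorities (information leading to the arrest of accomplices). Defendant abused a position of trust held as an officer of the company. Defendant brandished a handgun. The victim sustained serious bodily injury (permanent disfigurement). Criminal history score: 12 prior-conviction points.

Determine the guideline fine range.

₡36,000–₡45,000

Base offense level for burglary: 3.
§1 does not apply.
§3 applies: 3 − 3 = 0.
§4 applies: 0 − 1 = -1.
§5 applies: -1 + 2 = 1.
§6 applies (level before this adjustment is 1 < 14, so +2): 1 + 2 = 3.
§7 applies: 3 + 5 = 8.
§8 applies: 8 + 3 = 11.
Final offense level: 11.
Level 11 falls in the 8-16 band.
Fine table: Level 8-16 → ₡36,000–₡45,000.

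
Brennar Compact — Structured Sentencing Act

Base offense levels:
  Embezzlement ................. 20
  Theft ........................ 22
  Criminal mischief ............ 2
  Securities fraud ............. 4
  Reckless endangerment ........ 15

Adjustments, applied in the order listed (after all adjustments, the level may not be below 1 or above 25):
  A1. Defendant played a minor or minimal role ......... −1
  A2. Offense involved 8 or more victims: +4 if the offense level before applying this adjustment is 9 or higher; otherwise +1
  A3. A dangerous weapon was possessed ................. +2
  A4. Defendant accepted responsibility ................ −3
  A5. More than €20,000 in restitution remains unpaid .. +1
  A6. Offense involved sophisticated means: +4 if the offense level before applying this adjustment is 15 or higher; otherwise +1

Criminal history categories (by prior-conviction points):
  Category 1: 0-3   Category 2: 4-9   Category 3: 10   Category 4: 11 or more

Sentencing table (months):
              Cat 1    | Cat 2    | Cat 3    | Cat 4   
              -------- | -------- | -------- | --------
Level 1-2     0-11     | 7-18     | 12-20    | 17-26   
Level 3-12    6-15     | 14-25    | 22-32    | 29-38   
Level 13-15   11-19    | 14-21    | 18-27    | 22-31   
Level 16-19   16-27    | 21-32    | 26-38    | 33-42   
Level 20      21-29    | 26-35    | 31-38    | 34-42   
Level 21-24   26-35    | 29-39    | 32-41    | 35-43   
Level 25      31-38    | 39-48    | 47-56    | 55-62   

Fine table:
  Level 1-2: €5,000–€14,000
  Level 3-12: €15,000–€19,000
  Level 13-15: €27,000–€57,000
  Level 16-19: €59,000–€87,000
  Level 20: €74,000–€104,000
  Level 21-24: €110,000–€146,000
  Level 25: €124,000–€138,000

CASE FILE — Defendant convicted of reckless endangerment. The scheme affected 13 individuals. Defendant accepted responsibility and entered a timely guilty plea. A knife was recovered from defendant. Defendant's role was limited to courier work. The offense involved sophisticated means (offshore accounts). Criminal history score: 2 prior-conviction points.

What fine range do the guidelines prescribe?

€110,000–€146,000

Base offense level for reckless endangerment: 15.
A1 applies: 15 − 1 = 14.
A2 applies (level before this adjustment is 14 ≥ 9, so +4): 14 + 4 = 18.
A3 applies: 18 + 2 = 20.
A4 applies: 20 − 3 = 17.
A5 does not apply.
A6 applies (level before this adjustment is 17 ≥ 15, so +4): 17 + 4 = 21.
Final offense level: 21.
Level 21 falls in the 21-24 band.
Fine table: Level 21-24 → €110,000–€146,000.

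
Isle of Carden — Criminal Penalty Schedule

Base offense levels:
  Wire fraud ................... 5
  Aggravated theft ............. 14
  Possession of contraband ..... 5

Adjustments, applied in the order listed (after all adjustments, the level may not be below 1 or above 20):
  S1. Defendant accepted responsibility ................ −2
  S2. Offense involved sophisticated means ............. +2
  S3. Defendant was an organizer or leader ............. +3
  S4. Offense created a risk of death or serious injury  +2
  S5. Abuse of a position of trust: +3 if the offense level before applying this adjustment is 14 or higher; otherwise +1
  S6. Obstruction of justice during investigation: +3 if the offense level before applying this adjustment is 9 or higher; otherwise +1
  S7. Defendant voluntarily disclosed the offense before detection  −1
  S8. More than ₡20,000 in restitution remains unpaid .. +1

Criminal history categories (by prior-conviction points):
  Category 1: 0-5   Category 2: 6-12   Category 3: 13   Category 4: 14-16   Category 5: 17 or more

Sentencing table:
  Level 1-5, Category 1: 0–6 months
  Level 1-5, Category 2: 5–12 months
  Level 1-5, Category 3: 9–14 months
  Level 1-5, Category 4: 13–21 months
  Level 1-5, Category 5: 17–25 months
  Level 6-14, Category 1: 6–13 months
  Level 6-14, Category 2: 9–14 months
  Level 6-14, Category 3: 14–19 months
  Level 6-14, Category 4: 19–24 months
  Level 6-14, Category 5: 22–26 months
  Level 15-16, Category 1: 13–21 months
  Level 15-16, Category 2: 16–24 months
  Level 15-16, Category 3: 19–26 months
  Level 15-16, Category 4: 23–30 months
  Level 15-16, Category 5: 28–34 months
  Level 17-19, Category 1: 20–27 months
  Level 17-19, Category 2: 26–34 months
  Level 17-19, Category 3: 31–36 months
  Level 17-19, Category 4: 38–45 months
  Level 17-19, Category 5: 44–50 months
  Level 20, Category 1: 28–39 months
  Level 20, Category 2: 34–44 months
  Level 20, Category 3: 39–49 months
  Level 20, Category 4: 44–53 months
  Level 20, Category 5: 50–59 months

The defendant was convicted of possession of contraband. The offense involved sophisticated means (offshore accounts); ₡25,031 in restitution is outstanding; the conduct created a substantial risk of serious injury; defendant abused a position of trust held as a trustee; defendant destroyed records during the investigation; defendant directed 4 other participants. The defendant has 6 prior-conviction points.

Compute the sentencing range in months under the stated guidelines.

26-34 months

Base offense level for possession of contraband: 5.
S1 does not apply.
S2 applies: 5 + 2 = 7.
S3 applies: 7 + 3 = 10.
S4 applies: 10 + 2 = 12.
S5 applies (level before this adjustment is 12 < 14, so +1): 12 + 1 = 13.
S6 applies (level before this adjustment is 13 ≥ 9, so +3): 13 + 3 = 16.
S8 applies: 16 + 1 = 17.
Final offense level: 17.
Criminal history: 6 prior points → Category 2 (6-12).
Level 17 falls in the 17-19 band.
Grid: Level 17-19 × Category 2 = 26-34 months.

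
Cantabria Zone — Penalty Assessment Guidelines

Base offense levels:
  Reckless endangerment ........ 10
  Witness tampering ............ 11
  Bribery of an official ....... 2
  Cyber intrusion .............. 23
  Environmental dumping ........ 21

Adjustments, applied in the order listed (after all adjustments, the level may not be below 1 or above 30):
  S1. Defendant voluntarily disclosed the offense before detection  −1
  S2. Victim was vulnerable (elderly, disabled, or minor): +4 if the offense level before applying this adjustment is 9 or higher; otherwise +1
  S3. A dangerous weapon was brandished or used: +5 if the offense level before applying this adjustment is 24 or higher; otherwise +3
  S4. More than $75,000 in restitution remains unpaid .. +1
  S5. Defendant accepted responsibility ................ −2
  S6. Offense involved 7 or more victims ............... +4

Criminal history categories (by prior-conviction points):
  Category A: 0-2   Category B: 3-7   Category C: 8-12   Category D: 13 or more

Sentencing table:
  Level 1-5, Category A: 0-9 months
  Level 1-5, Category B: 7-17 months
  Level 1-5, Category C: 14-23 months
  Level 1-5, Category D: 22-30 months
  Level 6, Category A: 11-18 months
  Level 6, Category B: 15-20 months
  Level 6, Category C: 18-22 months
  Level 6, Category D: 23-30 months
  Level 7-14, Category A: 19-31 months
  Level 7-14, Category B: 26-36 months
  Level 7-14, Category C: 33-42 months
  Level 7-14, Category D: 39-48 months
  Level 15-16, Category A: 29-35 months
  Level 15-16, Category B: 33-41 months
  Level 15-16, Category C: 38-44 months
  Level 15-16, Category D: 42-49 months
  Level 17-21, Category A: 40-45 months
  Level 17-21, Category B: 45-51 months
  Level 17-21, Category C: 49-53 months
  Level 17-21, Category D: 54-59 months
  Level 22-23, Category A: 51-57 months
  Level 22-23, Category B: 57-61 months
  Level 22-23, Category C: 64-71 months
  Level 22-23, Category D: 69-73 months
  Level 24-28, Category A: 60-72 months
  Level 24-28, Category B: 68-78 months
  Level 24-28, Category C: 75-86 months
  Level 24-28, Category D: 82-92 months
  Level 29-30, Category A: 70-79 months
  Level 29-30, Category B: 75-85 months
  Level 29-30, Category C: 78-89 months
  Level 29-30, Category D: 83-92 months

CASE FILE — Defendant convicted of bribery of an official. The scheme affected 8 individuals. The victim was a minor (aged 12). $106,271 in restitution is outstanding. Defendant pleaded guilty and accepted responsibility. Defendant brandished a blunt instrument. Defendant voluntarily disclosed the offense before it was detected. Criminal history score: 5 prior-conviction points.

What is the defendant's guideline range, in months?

26-36 months

Base offense level for bribery of an official: 2.
S1 applies: 2 − 1 = 1.
S2 applies (level before this adjustment is 1 < 9, so +1): 1 + 1 = 2.
S3 applies (level before this adjustment is 2 < 24, so +3): 2 + 3 = 5.
S4 applies: 5 + 1 = 6.
S5 applies: 6 − 2 = 4.
S6 applies: 4 + 4 = 8.
Final offense level: 8.
Criminal history: 5 prior points → Category B (3-7).
Level 8 falls in the 7-14 band.
Grid: Level 7-14 × Category B = 26-36 months.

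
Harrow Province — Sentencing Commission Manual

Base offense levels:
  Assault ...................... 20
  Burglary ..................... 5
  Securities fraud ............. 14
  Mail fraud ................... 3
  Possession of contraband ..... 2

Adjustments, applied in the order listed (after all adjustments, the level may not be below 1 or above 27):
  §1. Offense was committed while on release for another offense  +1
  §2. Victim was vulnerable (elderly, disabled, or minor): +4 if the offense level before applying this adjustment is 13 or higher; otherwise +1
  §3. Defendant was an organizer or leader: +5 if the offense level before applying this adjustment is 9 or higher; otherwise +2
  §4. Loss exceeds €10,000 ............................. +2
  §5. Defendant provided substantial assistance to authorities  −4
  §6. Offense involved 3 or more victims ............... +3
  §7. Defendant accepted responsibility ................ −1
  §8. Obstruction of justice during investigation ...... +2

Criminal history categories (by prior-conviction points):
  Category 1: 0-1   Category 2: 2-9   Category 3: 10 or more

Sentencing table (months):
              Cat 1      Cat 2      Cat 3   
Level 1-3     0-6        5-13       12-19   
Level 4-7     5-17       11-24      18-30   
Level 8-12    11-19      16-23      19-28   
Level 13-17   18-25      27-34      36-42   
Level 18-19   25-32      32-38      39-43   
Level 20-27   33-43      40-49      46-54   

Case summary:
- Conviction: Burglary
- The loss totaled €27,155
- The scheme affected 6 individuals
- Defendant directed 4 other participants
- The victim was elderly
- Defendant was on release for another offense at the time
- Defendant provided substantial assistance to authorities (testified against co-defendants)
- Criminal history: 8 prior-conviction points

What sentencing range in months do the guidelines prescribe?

16-23 months

Base offense level for burglary: 5.
§1 applies: 5 + 1 = 6.
§2 applies (level before this adjustment is 6 < 13, so +1): 6 + 1 = 7.
§3 applies (level before this adjustment is 7 < 9, so +2): 7 + 2 = 9.
§4 applies: 9 + 2 = 11.
§5 applies: 11 − 4 = 7.
§6 applies: 7 + 3 = 10.
Final offense level: 10.
Criminal history: 8 prior points → Category 2 (2-9).
Level 10 falls in the 8-12 band.
Grid: Level 8-12 × Category 2 = 16-23 months.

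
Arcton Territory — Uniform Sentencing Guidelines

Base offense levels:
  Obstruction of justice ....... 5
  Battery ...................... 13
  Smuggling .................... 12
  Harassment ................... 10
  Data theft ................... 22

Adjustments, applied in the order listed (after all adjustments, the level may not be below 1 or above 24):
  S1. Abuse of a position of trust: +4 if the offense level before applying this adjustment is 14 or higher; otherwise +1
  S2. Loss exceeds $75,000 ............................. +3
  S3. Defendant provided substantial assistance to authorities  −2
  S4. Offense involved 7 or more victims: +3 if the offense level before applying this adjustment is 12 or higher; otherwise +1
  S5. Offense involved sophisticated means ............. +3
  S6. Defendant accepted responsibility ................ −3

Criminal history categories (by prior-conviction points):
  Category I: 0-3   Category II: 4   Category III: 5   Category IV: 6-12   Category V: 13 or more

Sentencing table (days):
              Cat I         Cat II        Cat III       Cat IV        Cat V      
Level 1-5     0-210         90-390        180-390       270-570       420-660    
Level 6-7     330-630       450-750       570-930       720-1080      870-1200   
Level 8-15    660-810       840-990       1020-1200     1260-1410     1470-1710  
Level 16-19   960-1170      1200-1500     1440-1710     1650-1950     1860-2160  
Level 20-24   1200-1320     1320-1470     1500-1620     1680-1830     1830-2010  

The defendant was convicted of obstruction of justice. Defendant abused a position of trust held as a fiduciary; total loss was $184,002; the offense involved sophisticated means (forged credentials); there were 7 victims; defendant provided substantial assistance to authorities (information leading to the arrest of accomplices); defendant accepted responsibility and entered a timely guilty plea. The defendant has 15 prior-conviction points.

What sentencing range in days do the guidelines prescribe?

Base offense level for obstruction of justice: 5.
S1 applies (level before this adjustment is 5 < 14, so +1): 5 + 1 = 6.
S2 applies: 6 + 3 = 9.
S3 applies: 9 − 2 = 7.
S4 applies (level before this adjustment is 7 < 12, so +1): 7 + 1 = 8.
S5 applies: 8 + 3 = 11.
S6 applies: 11 − 3 = 8.
Final offense level: 8.
Criminal history: 15 prior points → Category V (13+).
Level 8 falls in the 8-15 band.
Grid: Level 8-15 × Category V = 1470-1710 days.

1470-1710 days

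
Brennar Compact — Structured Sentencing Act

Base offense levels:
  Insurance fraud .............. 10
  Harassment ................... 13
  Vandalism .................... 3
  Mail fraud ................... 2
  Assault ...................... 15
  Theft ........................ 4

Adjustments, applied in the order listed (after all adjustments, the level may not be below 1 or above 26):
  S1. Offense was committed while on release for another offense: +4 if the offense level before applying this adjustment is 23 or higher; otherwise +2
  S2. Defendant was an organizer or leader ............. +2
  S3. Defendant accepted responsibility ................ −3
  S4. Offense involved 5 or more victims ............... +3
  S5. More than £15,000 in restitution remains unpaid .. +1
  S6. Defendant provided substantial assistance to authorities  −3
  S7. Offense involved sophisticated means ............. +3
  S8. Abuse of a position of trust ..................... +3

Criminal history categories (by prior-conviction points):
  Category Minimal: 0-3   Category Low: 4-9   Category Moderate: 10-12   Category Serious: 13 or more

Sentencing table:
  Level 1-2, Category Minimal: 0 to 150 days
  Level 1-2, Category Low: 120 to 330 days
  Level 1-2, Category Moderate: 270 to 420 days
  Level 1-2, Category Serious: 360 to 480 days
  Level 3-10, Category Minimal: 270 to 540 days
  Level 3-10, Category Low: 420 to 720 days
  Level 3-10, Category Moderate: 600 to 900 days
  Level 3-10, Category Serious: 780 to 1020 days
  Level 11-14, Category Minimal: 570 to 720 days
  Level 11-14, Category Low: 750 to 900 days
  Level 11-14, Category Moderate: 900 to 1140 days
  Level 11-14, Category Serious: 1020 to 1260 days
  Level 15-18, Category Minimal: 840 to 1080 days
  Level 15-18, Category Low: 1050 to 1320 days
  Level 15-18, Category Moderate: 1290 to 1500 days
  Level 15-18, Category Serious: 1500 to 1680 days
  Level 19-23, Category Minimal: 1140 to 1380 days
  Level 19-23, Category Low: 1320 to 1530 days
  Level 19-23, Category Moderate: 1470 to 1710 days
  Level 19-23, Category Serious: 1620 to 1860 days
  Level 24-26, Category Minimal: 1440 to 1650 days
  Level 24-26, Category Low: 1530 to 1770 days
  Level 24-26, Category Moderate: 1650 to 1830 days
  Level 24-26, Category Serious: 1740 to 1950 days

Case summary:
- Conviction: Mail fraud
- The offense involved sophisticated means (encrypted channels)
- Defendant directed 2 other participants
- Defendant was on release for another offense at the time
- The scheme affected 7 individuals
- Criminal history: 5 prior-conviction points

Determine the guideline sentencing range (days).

750-900 days

Base offense level for mail fraud: 2.
S1 applies (level before this adjustment is 2 < 23, so +2): 2 + 2 = 4.
S2 applies: 4 + 2 = 6.
S4 applies: 6 + 3 = 9.
S6 does not apply.
S7 applies: 9 + 3 = 12.
S8 does not apply.
Final offense level: 12.
Criminal history: 5 prior points → Category Low (4-9).
Level 12 falls in the 11-14 band.
Grid: Level 11-14 × Category Low = 750-900 days.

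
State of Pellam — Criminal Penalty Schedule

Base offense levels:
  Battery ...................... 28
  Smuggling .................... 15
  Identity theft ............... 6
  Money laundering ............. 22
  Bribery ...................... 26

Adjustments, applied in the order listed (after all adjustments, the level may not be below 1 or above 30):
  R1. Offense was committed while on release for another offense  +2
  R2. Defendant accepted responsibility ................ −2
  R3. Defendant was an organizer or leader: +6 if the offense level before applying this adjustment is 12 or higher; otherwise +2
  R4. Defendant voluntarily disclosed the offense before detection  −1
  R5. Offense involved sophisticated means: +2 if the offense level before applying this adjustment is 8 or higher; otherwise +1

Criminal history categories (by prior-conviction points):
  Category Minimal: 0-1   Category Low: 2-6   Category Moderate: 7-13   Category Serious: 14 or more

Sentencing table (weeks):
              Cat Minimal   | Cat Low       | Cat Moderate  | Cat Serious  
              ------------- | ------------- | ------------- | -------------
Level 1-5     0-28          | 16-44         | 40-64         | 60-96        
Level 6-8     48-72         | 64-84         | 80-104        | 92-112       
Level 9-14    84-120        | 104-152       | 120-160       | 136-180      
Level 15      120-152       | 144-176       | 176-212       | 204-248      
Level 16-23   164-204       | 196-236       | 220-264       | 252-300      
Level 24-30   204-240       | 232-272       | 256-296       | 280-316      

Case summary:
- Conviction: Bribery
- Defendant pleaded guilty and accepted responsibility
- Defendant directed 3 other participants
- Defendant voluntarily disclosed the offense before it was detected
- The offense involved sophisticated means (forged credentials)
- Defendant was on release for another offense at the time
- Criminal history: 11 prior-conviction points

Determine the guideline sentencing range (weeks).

Base offense level for bribery: 26.
R1 applies: 26 + 2 = 28.
R2 applies: 28 − 2 = 26.
R3 applies (level before this adjustment is 26 ≥ 12, so +6): 26 + 6 = 32.
R4 applies: 32 − 1 = 31.
R5 applies (level before this adjustment is 31 ≥ 8, so +2): 31 + 2 = 33.
Level 33 exceeds the maximum of 30; capped at 30.
Final offense level: 30.
Criminal history: 11 prior points → Category Moderate (7-13).
Level 30 falls in the 24-30 band.
Grid: Level 24-30 × Category Moderate = 256-296 weeks.

256-296 weeks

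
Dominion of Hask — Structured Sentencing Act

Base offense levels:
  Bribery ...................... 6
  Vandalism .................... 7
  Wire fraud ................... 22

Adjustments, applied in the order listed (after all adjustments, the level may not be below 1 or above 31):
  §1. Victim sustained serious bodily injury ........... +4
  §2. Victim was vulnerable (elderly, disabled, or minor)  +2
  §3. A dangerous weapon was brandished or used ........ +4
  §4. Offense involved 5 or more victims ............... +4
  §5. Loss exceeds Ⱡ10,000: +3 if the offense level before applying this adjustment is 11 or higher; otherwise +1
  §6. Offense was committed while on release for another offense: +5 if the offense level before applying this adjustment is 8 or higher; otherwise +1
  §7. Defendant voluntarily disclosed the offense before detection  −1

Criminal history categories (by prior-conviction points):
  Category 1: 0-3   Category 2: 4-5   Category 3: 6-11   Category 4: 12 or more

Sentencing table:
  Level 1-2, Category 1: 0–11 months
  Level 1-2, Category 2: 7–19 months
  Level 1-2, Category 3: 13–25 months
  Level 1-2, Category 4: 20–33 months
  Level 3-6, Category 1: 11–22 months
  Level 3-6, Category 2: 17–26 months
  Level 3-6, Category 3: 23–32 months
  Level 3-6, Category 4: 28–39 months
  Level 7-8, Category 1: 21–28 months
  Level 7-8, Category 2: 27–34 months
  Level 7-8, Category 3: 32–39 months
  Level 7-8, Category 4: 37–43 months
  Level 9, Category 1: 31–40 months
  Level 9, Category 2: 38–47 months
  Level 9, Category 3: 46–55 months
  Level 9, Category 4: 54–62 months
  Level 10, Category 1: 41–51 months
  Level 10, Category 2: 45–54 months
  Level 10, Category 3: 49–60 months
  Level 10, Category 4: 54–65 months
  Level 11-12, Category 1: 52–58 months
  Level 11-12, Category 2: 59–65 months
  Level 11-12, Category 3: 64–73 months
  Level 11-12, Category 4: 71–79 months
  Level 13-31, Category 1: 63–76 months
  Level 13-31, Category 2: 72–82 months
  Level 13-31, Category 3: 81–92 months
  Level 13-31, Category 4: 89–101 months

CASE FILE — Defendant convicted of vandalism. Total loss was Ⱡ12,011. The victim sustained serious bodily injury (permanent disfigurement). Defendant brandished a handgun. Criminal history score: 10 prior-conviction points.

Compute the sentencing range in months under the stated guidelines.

Base offense level for vandalism: 7.
§1 applies: 7 + 4 = 11.
§3 applies: 11 + 4 = 15.
§5 applies (level before this adjustment is 15 ≥ 11, so +3): 15 + 3 = 18.
§7 does not apply.
Final offense level: 18.
Criminal history: 10 prior points → Category 3 (6-11).
Level 18 falls in the 13-31 band.
Grid: Level 13-31 × Category 3 = 81-92 months.

81-92 months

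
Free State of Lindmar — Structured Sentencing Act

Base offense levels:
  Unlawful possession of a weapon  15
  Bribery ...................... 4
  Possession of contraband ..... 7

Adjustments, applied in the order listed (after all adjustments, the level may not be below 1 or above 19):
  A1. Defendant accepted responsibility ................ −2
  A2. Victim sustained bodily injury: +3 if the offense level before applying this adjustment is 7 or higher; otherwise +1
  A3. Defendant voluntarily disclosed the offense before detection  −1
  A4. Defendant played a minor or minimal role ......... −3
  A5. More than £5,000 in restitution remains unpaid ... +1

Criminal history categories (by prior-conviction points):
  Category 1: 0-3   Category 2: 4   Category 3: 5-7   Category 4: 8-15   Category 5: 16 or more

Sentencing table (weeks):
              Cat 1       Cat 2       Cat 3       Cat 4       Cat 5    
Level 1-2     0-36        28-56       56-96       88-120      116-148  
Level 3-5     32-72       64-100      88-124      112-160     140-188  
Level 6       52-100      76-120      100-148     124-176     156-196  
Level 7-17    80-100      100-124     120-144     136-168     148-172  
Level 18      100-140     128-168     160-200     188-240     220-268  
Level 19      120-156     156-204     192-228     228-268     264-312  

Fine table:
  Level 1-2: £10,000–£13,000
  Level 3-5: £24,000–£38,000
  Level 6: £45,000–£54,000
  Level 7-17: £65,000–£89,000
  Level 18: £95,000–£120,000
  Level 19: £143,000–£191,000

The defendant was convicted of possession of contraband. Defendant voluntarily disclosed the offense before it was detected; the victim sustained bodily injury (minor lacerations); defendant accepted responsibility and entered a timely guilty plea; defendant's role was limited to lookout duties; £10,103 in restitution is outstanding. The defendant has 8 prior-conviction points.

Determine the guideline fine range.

£24,000–£38,000

Base offense level for possession of contraband: 7.
A1 applies: 7 − 2 = 5.
A2 applies (level before this adjustment is 5 < 7, so +1): 5 + 1 = 6.
A3 applies: 6 − 1 = 5.
A4 applies: 5 − 3 = 2.
A5 applies: 2 + 1 = 3.
Final offense level: 3.
Level 3 falls in the 3-5 band.
Fine table: Level 3-5 → £24,000–£38,000.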